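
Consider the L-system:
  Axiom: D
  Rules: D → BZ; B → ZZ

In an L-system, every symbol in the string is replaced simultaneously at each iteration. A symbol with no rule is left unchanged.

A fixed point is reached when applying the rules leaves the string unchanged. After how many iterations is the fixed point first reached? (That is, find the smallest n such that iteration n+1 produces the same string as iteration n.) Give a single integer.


Answer: 2

Derivation:
Step 0: D
Step 1: BZ
Step 2: ZZZ
Step 3: ZZZ  (unchanged — fixed point at step 2)


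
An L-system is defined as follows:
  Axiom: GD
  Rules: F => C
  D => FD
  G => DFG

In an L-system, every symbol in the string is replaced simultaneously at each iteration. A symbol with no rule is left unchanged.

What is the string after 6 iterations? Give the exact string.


Step 0: GD
Step 1: DFGFD
Step 2: FDCDFGCFD
Step 3: CFDCFDCDFGCCFD
Step 4: CCFDCCFDCFDCDFGCCCFD
Step 5: CCCFDCCCFDCCFDCFDCDFGCCCCFD
Step 6: CCCCFDCCCCFDCCCFDCCFDCFDCDFGCCCCCFD

Answer: CCCCFDCCCCFDCCCFDCCFDCFDCDFGCCCCCFD


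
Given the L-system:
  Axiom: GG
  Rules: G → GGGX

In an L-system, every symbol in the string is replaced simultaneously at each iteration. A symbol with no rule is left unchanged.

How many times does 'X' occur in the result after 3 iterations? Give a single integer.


Step 0: GG  (0 'X')
Step 1: GGGXGGGX  (2 'X')
Step 2: GGGXGGGXGGGXXGGGXGGGXGGGXX  (8 'X')
Step 3: GGGXGGGXGGGXXGGGXGGGXGGGXXGGGXGGGXGGGXXXGGGXGGGXGGGXXGGGXGGGXGGGXXGGGXGGGXGGGXXX  (26 'X')

Answer: 26


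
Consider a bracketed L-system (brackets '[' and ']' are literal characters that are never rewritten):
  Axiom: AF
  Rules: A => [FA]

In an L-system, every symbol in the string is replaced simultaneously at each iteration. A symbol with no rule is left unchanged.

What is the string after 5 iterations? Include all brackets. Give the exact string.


Answer: [F[F[F[F[FA]]]]]F

Derivation:
Step 0: AF
Step 1: [FA]F
Step 2: [F[FA]]F
Step 3: [F[F[FA]]]F
Step 4: [F[F[F[FA]]]]F
Step 5: [F[F[F[F[FA]]]]]F


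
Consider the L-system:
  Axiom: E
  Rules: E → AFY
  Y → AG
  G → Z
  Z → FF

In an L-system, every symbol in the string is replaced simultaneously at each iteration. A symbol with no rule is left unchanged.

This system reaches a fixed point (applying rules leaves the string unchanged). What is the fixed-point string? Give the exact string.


Answer: AFAFF

Derivation:
Step 0: E
Step 1: AFY
Step 2: AFAG
Step 3: AFAZ
Step 4: AFAFF
Step 5: AFAFF  (unchanged — fixed point at step 4)


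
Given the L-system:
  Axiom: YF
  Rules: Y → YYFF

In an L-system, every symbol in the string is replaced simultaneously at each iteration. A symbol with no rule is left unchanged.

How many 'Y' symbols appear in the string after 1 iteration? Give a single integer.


Step 0: YF  (1 'Y')
Step 1: YYFFF  (2 'Y')

Answer: 2


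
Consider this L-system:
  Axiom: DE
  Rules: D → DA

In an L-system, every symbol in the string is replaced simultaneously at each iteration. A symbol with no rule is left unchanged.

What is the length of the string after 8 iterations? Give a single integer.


Answer: 10

Derivation:
Step 0: length = 2
Step 1: length = 3
Step 2: length = 4
Step 3: length = 5
Step 4: length = 6
Step 5: length = 7
Step 6: length = 8
Step 7: length = 9
Step 8: length = 10


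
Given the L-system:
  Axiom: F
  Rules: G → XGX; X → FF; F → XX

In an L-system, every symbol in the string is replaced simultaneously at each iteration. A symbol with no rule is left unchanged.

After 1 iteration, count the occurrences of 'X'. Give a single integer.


Step 0: F  (0 'X')
Step 1: XX  (2 'X')

Answer: 2


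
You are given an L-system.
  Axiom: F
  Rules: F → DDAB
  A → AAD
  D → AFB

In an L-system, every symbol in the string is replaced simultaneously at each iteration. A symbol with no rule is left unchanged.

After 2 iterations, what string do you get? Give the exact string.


Step 0: F
Step 1: DDAB
Step 2: AFBAFBAADB

Answer: AFBAFBAADB


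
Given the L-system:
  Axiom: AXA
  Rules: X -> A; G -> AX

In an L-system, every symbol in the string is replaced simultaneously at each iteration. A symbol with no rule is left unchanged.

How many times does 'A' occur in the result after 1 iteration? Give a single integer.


Answer: 3

Derivation:
Step 0: AXA  (2 'A')
Step 1: AAA  (3 'A')


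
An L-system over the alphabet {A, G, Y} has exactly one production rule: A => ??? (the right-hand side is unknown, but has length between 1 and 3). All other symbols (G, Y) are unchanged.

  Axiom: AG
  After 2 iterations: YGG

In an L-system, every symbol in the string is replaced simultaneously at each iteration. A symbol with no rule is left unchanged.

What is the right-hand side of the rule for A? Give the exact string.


Answer: YG

Derivation:
Trying A => YG:
  Step 0: AG
  Step 1: YGG
  Step 2: YGG
Matches the given result.


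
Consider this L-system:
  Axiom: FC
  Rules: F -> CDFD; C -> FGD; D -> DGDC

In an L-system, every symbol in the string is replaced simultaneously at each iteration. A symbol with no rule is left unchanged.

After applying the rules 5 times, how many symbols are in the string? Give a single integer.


Step 0: length = 2
Step 1: length = 7
Step 2: length = 24
Step 3: length = 76
Step 4: length = 227
Step 5: length = 663

Answer: 663


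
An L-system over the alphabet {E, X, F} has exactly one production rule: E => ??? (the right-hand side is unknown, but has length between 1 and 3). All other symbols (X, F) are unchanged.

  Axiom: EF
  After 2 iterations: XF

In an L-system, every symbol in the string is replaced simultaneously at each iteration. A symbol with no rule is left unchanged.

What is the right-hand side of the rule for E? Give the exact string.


Trying E => X:
  Step 0: EF
  Step 1: XF
  Step 2: XF
Matches the given result.

Answer: X


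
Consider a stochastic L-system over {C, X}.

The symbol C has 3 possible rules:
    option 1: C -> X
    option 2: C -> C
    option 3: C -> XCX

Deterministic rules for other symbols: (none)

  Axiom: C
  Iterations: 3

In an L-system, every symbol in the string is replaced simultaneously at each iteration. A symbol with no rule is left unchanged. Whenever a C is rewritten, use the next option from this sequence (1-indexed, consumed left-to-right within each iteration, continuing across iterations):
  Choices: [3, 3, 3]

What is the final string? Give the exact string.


Answer: XXXCXXX

Derivation:
Step 0: C
Step 1: XCX  (used choices [3])
Step 2: XXCXX  (used choices [3])
Step 3: XXXCXXX  (used choices [3])


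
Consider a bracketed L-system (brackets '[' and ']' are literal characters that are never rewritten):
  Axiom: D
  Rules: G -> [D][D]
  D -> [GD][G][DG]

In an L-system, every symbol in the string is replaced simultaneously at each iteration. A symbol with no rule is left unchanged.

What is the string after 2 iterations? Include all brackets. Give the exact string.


Answer: [[D][D][GD][G][DG]][[D][D]][[GD][G][DG][D][D]]

Derivation:
Step 0: D
Step 1: [GD][G][DG]
Step 2: [[D][D][GD][G][DG]][[D][D]][[GD][G][DG][D][D]]


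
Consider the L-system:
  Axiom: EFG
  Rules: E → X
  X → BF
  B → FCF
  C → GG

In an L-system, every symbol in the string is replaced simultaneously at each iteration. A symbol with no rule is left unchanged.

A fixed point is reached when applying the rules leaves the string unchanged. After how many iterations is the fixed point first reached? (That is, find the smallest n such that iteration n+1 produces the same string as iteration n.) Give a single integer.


Step 0: EFG
Step 1: XFG
Step 2: BFFG
Step 3: FCFFFG
Step 4: FGGFFFG
Step 5: FGGFFFG  (unchanged — fixed point at step 4)

Answer: 4


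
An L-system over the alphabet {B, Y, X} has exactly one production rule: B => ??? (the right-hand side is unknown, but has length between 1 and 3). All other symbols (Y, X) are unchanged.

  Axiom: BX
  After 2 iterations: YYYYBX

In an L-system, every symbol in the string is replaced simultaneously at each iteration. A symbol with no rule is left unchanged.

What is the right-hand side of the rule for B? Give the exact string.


Answer: YYB

Derivation:
Trying B => YYB:
  Step 0: BX
  Step 1: YYBX
  Step 2: YYYYBX
Matches the given result.


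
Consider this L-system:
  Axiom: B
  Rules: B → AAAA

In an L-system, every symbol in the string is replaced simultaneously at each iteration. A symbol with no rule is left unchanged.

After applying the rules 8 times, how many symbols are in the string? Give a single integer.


Step 0: length = 1
Step 1: length = 4
Step 2: length = 4
Step 3: length = 4
Step 4: length = 4
Step 5: length = 4
Step 6: length = 4
Step 7: length = 4
Step 8: length = 4

Answer: 4


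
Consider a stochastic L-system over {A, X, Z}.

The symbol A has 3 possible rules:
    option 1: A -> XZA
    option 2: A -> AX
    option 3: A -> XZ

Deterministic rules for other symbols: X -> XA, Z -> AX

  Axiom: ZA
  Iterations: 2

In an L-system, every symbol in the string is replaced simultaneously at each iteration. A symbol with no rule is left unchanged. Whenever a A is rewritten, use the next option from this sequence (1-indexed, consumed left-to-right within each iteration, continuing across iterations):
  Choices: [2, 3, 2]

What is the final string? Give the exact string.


Step 0: ZA
Step 1: AXAX  (used choices [2])
Step 2: XZXAAXXA  (used choices [3, 2])

Answer: XZXAAXXA


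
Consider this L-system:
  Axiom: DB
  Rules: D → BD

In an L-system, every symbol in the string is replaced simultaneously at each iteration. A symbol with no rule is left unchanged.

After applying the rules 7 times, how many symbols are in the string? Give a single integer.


Step 0: length = 2
Step 1: length = 3
Step 2: length = 4
Step 3: length = 5
Step 4: length = 6
Step 5: length = 7
Step 6: length = 8
Step 7: length = 9

Answer: 9


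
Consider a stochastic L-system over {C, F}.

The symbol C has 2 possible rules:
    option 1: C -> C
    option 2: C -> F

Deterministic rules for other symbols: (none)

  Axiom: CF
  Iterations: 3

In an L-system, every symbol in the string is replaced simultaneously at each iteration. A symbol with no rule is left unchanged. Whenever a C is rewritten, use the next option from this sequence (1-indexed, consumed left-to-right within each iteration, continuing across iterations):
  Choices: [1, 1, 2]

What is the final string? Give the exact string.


Step 0: CF
Step 1: CF  (used choices [1])
Step 2: CF  (used choices [1])
Step 3: FF  (used choices [2])

Answer: FF


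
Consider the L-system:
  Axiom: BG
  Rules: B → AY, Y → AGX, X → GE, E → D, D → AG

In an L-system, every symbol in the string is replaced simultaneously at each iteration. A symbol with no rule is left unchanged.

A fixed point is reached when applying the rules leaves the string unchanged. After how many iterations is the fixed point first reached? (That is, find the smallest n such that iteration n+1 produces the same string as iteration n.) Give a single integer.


Answer: 5

Derivation:
Step 0: BG
Step 1: AYG
Step 2: AAGXG
Step 3: AAGGEG
Step 4: AAGGDG
Step 5: AAGGAGG
Step 6: AAGGAGG  (unchanged — fixed point at step 5)


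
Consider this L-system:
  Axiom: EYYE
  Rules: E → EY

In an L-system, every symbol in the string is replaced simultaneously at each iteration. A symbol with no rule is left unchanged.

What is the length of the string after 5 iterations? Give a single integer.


Step 0: length = 4
Step 1: length = 6
Step 2: length = 8
Step 3: length = 10
Step 4: length = 12
Step 5: length = 14

Answer: 14


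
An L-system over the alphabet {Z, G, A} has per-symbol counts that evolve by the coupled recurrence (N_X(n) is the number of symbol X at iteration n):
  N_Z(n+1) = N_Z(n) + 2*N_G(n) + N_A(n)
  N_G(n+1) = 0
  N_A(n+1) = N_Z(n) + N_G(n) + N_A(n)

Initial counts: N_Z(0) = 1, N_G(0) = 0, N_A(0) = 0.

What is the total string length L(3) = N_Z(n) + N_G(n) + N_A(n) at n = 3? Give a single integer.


Step 0: N_Z=1, N_G=0, N_A=0, L=1
Step 1: N_Z=1, N_G=0, N_A=1, L=2
Step 2: N_Z=2, N_G=0, N_A=2, L=4
Step 3: N_Z=4, N_G=0, N_A=4, L=8

Answer: 8


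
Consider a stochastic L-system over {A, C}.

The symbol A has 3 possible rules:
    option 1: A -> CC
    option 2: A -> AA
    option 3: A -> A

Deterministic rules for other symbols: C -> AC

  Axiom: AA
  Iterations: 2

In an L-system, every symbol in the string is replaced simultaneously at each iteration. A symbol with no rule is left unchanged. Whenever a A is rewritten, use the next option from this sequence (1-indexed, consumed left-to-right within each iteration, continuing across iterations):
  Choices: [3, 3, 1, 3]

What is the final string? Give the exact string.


Step 0: AA
Step 1: AA  (used choices [3, 3])
Step 2: CCA  (used choices [1, 3])

Answer: CCA


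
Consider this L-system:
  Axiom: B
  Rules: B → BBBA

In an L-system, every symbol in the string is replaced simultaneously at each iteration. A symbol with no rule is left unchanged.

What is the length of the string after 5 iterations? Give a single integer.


Answer: 364

Derivation:
Step 0: length = 1
Step 1: length = 4
Step 2: length = 13
Step 3: length = 40
Step 4: length = 121
Step 5: length = 364


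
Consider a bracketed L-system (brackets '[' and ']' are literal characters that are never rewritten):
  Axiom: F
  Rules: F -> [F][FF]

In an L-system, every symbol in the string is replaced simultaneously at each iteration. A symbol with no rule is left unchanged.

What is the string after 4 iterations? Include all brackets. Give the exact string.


Answer: [[[[F][FF]][[F][FF][F][FF]]][[[F][FF]][[F][FF][F][FF]][[F][FF]][[F][FF][F][FF]]]][[[[F][FF]][[F][FF][F][FF]]][[[F][FF]][[F][FF][F][FF]][[F][FF]][[F][FF][F][FF]]][[[F][FF]][[F][FF][F][FF]]][[[F][FF]][[F][FF][F][FF]][[F][FF]][[F][FF][F][FF]]]]

Derivation:
Step 0: F
Step 1: [F][FF]
Step 2: [[F][FF]][[F][FF][F][FF]]
Step 3: [[[F][FF]][[F][FF][F][FF]]][[[F][FF]][[F][FF][F][FF]][[F][FF]][[F][FF][F][FF]]]
Step 4: [[[[F][FF]][[F][FF][F][FF]]][[[F][FF]][[F][FF][F][FF]][[F][FF]][[F][FF][F][FF]]]][[[[F][FF]][[F][FF][F][FF]]][[[F][FF]][[F][FF][F][FF]][[F][FF]][[F][FF][F][FF]]][[[F][FF]][[F][FF][F][FF]]][[[F][FF]][[F][FF][F][FF]][[F][FF]][[F][FF][F][FF]]]]


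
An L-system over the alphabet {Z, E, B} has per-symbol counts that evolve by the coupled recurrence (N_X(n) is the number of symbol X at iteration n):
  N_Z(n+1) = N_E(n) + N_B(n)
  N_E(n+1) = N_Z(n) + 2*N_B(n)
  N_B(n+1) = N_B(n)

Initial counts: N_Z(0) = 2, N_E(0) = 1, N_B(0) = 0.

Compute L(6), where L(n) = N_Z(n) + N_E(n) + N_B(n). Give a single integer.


Answer: 3

Derivation:
Step 0: N_Z=2, N_E=1, N_B=0, L=3
Step 1: N_Z=1, N_E=2, N_B=0, L=3
Step 2: N_Z=2, N_E=1, N_B=0, L=3
Step 3: N_Z=1, N_E=2, N_B=0, L=3
Step 4: N_Z=2, N_E=1, N_B=0, L=3
Step 5: N_Z=1, N_E=2, N_B=0, L=3
Step 6: N_Z=2, N_E=1, N_B=0, L=3


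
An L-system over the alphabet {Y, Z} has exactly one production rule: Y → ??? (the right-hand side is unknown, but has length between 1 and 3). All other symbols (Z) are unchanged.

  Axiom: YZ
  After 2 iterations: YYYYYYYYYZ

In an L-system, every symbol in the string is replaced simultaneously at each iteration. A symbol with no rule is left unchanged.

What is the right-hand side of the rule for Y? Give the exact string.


Answer: YYY

Derivation:
Trying Y → YYY:
  Step 0: YZ
  Step 1: YYYZ
  Step 2: YYYYYYYYYZ
Matches the given result.


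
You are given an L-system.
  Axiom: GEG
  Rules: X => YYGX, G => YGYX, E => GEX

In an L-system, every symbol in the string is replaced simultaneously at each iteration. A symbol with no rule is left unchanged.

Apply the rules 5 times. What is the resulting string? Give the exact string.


Step 0: GEG
Step 1: YGYXGEXYGYX
Step 2: YYGYXYYYGXYGYXGEXYYGXYYGYXYYYGX
Step 3: YYYGYXYYYGXYYYYGYXYYGXYYGYXYYYGXYGYXGEXYYGXYYYGYXYYGXYYYGYXYYYGXYYYYGYXYYGX
Step 4: YYYYGYXYYYGXYYYYGYXYYGXYYYYYGYXYYYGXYYYGYXYYGXYYYGYXYYYGXYYYYGYXYYGXYYGYXYYYGXYGYXGEXYYGXYYYGYXYYGXYYYYGYXYYYGXYYYGYXYYGXYYYYGYXYYYGXYYYYGYXYYGXYYYYYGYXYYYGXYYYGYXYYGX
Step 5: YYYYYGYXYYYGXYYYYGYXYYGXYYYYYGYXYYYGXYYYGYXYYGXYYYYYYGYXYYYGXYYYYGYXYYGXYYYYGYXYYYGXYYYGYXYYGXYYYYGYXYYYGXYYYYGYXYYGXYYYYYGYXYYYGXYYYGYXYYGXYYYGYXYYYGXYYYYGYXYYGXYYGYXYYYGXYGYXGEXYYGXYYYGYXYYGXYYYYGYXYYYGXYYYGYXYYGXYYYYYGYXYYYGXYYYYGYXYYGXYYYYGYXYYYGXYYYGYXYYGXYYYYYGYXYYYGXYYYYGYXYYGXYYYYYGYXYYYGXYYYGYXYYGXYYYYYYGYXYYYGXYYYYGYXYYGXYYYYGYXYYYGXYYYGYXYYGX

Answer: YYYYYGYXYYYGXYYYYGYXYYGXYYYYYGYXYYYGXYYYGYXYYGXYYYYYYGYXYYYGXYYYYGYXYYGXYYYYGYXYYYGXYYYGYXYYGXYYYYGYXYYYGXYYYYGYXYYGXYYYYYGYXYYYGXYYYGYXYYGXYYYGYXYYYGXYYYYGYXYYGXYYGYXYYYGXYGYXGEXYYGXYYYGYXYYGXYYYYGYXYYYGXYYYGYXYYGXYYYYYGYXYYYGXYYYYGYXYYGXYYYYGYXYYYGXYYYGYXYYGXYYYYYGYXYYYGXYYYYGYXYYGXYYYYYGYXYYYGXYYYGYXYYGXYYYYYYGYXYYYGXYYYYGYXYYGXYYYYGYXYYYGXYYYGYXYYGX


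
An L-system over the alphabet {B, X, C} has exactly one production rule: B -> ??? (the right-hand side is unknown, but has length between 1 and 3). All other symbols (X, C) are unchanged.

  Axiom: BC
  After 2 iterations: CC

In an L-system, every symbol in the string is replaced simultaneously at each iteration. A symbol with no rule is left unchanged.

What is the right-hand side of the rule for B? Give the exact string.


Trying B -> C:
  Step 0: BC
  Step 1: CC
  Step 2: CC
Matches the given result.

Answer: C


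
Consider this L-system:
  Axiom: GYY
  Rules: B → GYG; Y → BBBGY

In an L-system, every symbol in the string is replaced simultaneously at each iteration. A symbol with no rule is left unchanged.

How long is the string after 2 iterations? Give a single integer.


Step 0: length = 3
Step 1: length = 11
Step 2: length = 31

Answer: 31


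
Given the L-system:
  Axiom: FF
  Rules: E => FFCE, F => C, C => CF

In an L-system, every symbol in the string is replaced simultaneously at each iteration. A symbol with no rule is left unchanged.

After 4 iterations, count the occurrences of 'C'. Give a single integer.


Step 0: FF  (0 'C')
Step 1: CC  (2 'C')
Step 2: CFCF  (2 'C')
Step 3: CFCCFC  (4 'C')
Step 4: CFCCFCFCCF  (6 'C')

Answer: 6


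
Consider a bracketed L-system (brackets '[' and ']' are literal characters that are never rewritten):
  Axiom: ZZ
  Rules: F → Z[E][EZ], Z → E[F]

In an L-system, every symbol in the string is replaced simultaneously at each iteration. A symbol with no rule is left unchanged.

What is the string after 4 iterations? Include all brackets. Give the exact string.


Answer: E[E[Z[E][EZ]][E][EE[Z[E][EZ]]]]E[E[Z[E][EZ]][E][EE[Z[E][EZ]]]]

Derivation:
Step 0: ZZ
Step 1: E[F]E[F]
Step 2: E[Z[E][EZ]]E[Z[E][EZ]]
Step 3: E[E[F][E][EE[F]]]E[E[F][E][EE[F]]]
Step 4: E[E[Z[E][EZ]][E][EE[Z[E][EZ]]]]E[E[Z[E][EZ]][E][EE[Z[E][EZ]]]]


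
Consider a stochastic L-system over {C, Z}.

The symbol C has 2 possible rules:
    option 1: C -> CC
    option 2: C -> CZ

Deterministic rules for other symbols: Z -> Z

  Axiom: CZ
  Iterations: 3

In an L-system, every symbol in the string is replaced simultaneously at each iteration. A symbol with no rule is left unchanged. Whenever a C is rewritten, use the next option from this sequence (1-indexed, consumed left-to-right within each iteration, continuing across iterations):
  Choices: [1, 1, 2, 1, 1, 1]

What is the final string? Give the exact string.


Step 0: CZ
Step 1: CCZ  (used choices [1])
Step 2: CCCZZ  (used choices [1, 2])
Step 3: CCCCCCZZ  (used choices [1, 1, 1])

Answer: CCCCCCZZ


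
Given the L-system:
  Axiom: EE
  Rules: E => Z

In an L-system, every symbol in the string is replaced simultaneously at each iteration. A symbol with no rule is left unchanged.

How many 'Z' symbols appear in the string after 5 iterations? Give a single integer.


Step 0: EE  (0 'Z')
Step 1: ZZ  (2 'Z')
Step 2: ZZ  (2 'Z')
Step 3: ZZ  (2 'Z')
Step 4: ZZ  (2 'Z')
Step 5: ZZ  (2 'Z')

Answer: 2


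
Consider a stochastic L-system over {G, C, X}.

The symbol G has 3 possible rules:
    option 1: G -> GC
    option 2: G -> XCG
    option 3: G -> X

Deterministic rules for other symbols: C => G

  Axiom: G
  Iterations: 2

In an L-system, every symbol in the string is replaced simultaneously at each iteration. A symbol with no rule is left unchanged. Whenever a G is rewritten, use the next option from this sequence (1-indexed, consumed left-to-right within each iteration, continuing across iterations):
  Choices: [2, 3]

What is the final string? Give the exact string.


Answer: XGX

Derivation:
Step 0: G
Step 1: XCG  (used choices [2])
Step 2: XGX  (used choices [3])


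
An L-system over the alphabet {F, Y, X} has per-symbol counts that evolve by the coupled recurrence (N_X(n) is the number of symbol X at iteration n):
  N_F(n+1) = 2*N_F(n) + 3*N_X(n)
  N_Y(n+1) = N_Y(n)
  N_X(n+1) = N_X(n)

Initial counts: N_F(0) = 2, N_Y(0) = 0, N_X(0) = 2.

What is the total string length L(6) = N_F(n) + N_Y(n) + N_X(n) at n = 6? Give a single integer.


Step 0: N_F=2, N_Y=0, N_X=2, L=4
Step 1: N_F=10, N_Y=0, N_X=2, L=12
Step 2: N_F=26, N_Y=0, N_X=2, L=28
Step 3: N_F=58, N_Y=0, N_X=2, L=60
Step 4: N_F=122, N_Y=0, N_X=2, L=124
Step 5: N_F=250, N_Y=0, N_X=2, L=252
Step 6: N_F=506, N_Y=0, N_X=2, L=508

Answer: 508


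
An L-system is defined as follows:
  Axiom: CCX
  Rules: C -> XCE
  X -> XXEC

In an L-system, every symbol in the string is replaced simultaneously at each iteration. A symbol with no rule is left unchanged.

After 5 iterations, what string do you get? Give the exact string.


Step 0: CCX
Step 1: XCEXCEXXEC
Step 2: XXECXCEEXXECXCEEXXECXXECEXCE
Step 3: XXECXXECEXCEXXECXCEEEXXECXXECEXCEXXECXCEEEXXECXXECEXCEXXECXXECEXCEEXXECXCEE
Step 4: XXECXXECEXCEXXECXXECEXCEEXXECXCEEXXECXXECEXCEXXECXCEEEEXXECXXECEXCEXXECXXECEXCEEXXECXCEEXXECXXECEXCEXXECXCEEEEXXECXXECEXCEXXECXXECEXCEEXXECXCEEXXECXXECEXCEXXECXXECEXCEEXXECXCEEEXXECXXECEXCEXXECXCEEE
Step 5: XXECXXECEXCEXXECXXECEXCEEXXECXCEEXXECXXECEXCEXXECXXECEXCEEXXECXCEEEXXECXXECEXCEXXECXCEEEXXECXXECEXCEXXECXXECEXCEEXXECXCEEXXECXXECEXCEXXECXCEEEEEXXECXXECEXCEXXECXXECEXCEEXXECXCEEXXECXXECEXCEXXECXXECEXCEEXXECXCEEEXXECXXECEXCEXXECXCEEEXXECXXECEXCEXXECXXECEXCEEXXECXCEEXXECXXECEXCEXXECXCEEEEEXXECXXECEXCEXXECXXECEXCEEXXECXCEEXXECXXECEXCEXXECXXECEXCEEXXECXCEEEXXECXXECEXCEXXECXCEEEXXECXXECEXCEXXECXXECEXCEEXXECXCEEXXECXXECEXCEXXECXXECEXCEEXXECXCEEEXXECXXECEXCEXXECXCEEEEXXECXXECEXCEXXECXXECEXCEEXXECXCEEXXECXXECEXCEXXECXCEEEE

Answer: XXECXXECEXCEXXECXXECEXCEEXXECXCEEXXECXXECEXCEXXECXXECEXCEEXXECXCEEEXXECXXECEXCEXXECXCEEEXXECXXECEXCEXXECXXECEXCEEXXECXCEEXXECXXECEXCEXXECXCEEEEEXXECXXECEXCEXXECXXECEXCEEXXECXCEEXXECXXECEXCEXXECXXECEXCEEXXECXCEEEXXECXXECEXCEXXECXCEEEXXECXXECEXCEXXECXXECEXCEEXXECXCEEXXECXXECEXCEXXECXCEEEEEXXECXXECEXCEXXECXXECEXCEEXXECXCEEXXECXXECEXCEXXECXXECEXCEEXXECXCEEEXXECXXECEXCEXXECXCEEEXXECXXECEXCEXXECXXECEXCEEXXECXCEEXXECXXECEXCEXXECXXECEXCEEXXECXCEEEXXECXXECEXCEXXECXCEEEEXXECXXECEXCEXXECXXECEXCEEXXECXCEEXXECXXECEXCEXXECXCEEEE


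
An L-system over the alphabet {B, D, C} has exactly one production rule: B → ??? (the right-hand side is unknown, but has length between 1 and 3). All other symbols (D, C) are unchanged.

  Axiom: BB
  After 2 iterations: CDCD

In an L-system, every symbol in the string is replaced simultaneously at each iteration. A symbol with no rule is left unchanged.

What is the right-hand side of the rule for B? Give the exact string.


Trying B → CD:
  Step 0: BB
  Step 1: CDCD
  Step 2: CDCD
Matches the given result.

Answer: CD


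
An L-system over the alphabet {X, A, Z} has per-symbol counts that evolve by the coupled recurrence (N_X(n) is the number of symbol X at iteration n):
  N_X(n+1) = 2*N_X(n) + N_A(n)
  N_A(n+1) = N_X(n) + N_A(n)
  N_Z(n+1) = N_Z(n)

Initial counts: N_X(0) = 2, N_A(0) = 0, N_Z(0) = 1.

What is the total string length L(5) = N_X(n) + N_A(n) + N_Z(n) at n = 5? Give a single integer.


Step 0: N_X=2, N_A=0, N_Z=1, L=3
Step 1: N_X=4, N_A=2, N_Z=1, L=7
Step 2: N_X=10, N_A=6, N_Z=1, L=17
Step 3: N_X=26, N_A=16, N_Z=1, L=43
Step 4: N_X=68, N_A=42, N_Z=1, L=111
Step 5: N_X=178, N_A=110, N_Z=1, L=289

Answer: 289


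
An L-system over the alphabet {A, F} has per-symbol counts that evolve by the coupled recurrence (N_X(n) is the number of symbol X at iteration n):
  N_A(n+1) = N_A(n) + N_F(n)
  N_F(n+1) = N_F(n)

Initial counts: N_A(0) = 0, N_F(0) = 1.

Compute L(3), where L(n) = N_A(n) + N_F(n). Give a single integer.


Step 0: N_A=0, N_F=1, L=1
Step 1: N_A=1, N_F=1, L=2
Step 2: N_A=2, N_F=1, L=3
Step 3: N_A=3, N_F=1, L=4

Answer: 4


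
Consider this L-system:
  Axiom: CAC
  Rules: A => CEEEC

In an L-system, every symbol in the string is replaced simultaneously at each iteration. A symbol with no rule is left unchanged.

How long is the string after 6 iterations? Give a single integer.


Step 0: length = 3
Step 1: length = 7
Step 2: length = 7
Step 3: length = 7
Step 4: length = 7
Step 5: length = 7
Step 6: length = 7

Answer: 7


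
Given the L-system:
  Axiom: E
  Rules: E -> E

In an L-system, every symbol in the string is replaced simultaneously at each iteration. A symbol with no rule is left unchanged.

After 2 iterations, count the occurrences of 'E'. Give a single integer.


Step 0: E  (1 'E')
Step 1: E  (1 'E')
Step 2: E  (1 'E')

Answer: 1


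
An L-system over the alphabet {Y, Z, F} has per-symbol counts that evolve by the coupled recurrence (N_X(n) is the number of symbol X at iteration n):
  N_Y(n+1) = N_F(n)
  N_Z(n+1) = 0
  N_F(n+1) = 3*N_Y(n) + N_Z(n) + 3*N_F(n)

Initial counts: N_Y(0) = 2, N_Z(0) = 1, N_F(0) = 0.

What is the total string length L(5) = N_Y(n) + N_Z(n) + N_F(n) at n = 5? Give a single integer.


Step 0: N_Y=2, N_Z=1, N_F=0, L=3
Step 1: N_Y=0, N_Z=0, N_F=7, L=7
Step 2: N_Y=7, N_Z=0, N_F=21, L=28
Step 3: N_Y=21, N_Z=0, N_F=84, L=105
Step 4: N_Y=84, N_Z=0, N_F=315, L=399
Step 5: N_Y=315, N_Z=0, N_F=1197, L=1512

Answer: 1512


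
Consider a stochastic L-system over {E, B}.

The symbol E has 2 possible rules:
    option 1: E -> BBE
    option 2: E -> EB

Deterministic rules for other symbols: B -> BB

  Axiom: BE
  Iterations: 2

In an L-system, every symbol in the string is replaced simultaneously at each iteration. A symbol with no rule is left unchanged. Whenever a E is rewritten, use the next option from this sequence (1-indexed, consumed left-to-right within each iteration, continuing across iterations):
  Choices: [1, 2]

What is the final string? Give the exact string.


Answer: BBBBBBBBEB

Derivation:
Step 0: BE
Step 1: BBBBE  (used choices [1])
Step 2: BBBBBBBBEB  (used choices [2])


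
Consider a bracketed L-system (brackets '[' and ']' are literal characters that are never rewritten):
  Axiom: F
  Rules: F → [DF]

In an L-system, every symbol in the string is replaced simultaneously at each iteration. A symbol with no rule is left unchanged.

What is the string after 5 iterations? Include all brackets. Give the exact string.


Answer: [D[D[D[D[DF]]]]]

Derivation:
Step 0: F
Step 1: [DF]
Step 2: [D[DF]]
Step 3: [D[D[DF]]]
Step 4: [D[D[D[DF]]]]
Step 5: [D[D[D[D[DF]]]]]


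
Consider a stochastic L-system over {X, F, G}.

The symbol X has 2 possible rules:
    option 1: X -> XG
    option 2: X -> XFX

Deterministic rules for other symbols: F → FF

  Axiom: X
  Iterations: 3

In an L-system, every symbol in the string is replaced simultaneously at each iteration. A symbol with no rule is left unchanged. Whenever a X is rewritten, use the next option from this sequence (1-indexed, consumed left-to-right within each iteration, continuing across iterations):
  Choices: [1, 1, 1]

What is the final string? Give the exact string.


Step 0: X
Step 1: XG  (used choices [1])
Step 2: XGG  (used choices [1])
Step 3: XGGG  (used choices [1])

Answer: XGGG


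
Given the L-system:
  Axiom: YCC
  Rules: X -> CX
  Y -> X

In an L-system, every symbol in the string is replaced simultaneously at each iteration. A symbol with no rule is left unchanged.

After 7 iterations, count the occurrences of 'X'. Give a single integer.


Answer: 1

Derivation:
Step 0: YCC  (0 'X')
Step 1: XCC  (1 'X')
Step 2: CXCC  (1 'X')
Step 3: CCXCC  (1 'X')
Step 4: CCCXCC  (1 'X')
Step 5: CCCCXCC  (1 'X')
Step 6: CCCCCXCC  (1 'X')
Step 7: CCCCCCXCC  (1 'X')


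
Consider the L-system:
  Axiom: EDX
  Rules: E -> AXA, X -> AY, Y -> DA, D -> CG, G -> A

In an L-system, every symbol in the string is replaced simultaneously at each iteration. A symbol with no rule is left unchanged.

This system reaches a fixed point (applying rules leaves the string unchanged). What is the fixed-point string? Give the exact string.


Answer: AACAAACAACAA

Derivation:
Step 0: EDX
Step 1: AXACGAY
Step 2: AAYACAADA
Step 3: AADAACAACGA
Step 4: AACGAACAACAA
Step 5: AACAAACAACAA
Step 6: AACAAACAACAA  (unchanged — fixed point at step 5)


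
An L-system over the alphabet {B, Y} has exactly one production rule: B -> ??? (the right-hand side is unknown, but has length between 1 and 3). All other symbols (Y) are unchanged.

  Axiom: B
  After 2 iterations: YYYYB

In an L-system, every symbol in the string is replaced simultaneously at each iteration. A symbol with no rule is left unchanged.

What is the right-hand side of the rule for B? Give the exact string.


Answer: YYB

Derivation:
Trying B -> YYB:
  Step 0: B
  Step 1: YYB
  Step 2: YYYYB
Matches the given result.


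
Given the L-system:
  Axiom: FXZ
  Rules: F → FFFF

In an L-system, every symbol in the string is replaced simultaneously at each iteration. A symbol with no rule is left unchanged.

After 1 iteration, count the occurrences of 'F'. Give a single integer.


Answer: 4

Derivation:
Step 0: FXZ  (1 'F')
Step 1: FFFFXZ  (4 'F')


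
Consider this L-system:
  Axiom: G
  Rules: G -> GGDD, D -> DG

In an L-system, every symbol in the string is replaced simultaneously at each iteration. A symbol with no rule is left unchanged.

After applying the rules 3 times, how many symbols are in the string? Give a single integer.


Answer: 36

Derivation:
Step 0: length = 1
Step 1: length = 4
Step 2: length = 12
Step 3: length = 36


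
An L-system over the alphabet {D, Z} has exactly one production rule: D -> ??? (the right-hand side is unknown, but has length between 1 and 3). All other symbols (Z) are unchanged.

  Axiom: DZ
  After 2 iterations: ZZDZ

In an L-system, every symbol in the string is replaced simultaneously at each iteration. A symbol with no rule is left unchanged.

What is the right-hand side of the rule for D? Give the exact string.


Trying D -> ZD:
  Step 0: DZ
  Step 1: ZDZ
  Step 2: ZZDZ
Matches the given result.

Answer: ZD


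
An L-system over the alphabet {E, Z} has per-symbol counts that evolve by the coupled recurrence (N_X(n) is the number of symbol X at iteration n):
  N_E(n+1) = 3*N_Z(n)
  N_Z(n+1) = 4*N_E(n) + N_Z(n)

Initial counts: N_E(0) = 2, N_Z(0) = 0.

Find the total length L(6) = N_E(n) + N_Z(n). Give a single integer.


Step 0: N_E=2, N_Z=0, L=2
Step 1: N_E=0, N_Z=8, L=8
Step 2: N_E=24, N_Z=8, L=32
Step 3: N_E=24, N_Z=104, L=128
Step 4: N_E=312, N_Z=200, L=512
Step 5: N_E=600, N_Z=1448, L=2048
Step 6: N_E=4344, N_Z=3848, L=8192

Answer: 8192


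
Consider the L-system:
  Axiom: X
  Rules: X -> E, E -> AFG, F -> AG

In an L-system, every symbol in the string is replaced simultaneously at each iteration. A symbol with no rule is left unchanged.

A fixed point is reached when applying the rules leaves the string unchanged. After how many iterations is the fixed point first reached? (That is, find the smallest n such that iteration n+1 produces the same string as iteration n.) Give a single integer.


Step 0: X
Step 1: E
Step 2: AFG
Step 3: AAGG
Step 4: AAGG  (unchanged — fixed point at step 3)

Answer: 3


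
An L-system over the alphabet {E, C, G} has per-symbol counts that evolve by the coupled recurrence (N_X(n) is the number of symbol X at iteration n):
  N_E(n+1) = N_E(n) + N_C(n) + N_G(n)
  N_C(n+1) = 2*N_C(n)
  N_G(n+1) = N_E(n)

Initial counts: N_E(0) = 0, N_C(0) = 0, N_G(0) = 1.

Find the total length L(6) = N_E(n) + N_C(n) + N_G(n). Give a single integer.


Answer: 13

Derivation:
Step 0: N_E=0, N_C=0, N_G=1, L=1
Step 1: N_E=1, N_C=0, N_G=0, L=1
Step 2: N_E=1, N_C=0, N_G=1, L=2
Step 3: N_E=2, N_C=0, N_G=1, L=3
Step 4: N_E=3, N_C=0, N_G=2, L=5
Step 5: N_E=5, N_C=0, N_G=3, L=8
Step 6: N_E=8, N_C=0, N_G=5, L=13


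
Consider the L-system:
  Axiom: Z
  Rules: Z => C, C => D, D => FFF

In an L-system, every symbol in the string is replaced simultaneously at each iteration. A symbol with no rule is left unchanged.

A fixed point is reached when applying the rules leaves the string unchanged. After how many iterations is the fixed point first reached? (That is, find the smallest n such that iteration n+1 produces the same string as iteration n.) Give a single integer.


Answer: 3

Derivation:
Step 0: Z
Step 1: C
Step 2: D
Step 3: FFF
Step 4: FFF  (unchanged — fixed point at step 3)


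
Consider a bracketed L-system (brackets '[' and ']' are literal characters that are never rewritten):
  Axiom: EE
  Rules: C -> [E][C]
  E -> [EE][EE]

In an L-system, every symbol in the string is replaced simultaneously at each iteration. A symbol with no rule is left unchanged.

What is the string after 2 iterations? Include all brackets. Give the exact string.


Step 0: EE
Step 1: [EE][EE][EE][EE]
Step 2: [[EE][EE][EE][EE]][[EE][EE][EE][EE]][[EE][EE][EE][EE]][[EE][EE][EE][EE]]

Answer: [[EE][EE][EE][EE]][[EE][EE][EE][EE]][[EE][EE][EE][EE]][[EE][EE][EE][EE]]


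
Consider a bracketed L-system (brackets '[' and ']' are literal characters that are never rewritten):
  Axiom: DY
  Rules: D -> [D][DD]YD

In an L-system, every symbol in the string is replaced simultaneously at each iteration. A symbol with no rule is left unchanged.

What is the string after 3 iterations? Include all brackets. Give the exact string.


Answer: [[[D][DD]YD][[D][DD]YD[D][DD]YD]Y[D][DD]YD][[[D][DD]YD][[D][DD]YD[D][DD]YD]Y[D][DD]YD[[D][DD]YD][[D][DD]YD[D][DD]YD]Y[D][DD]YD]Y[[D][DD]YD][[D][DD]YD[D][DD]YD]Y[D][DD]YDY

Derivation:
Step 0: DY
Step 1: [D][DD]YDY
Step 2: [[D][DD]YD][[D][DD]YD[D][DD]YD]Y[D][DD]YDY
Step 3: [[[D][DD]YD][[D][DD]YD[D][DD]YD]Y[D][DD]YD][[[D][DD]YD][[D][DD]YD[D][DD]YD]Y[D][DD]YD[[D][DD]YD][[D][DD]YD[D][DD]YD]Y[D][DD]YD]Y[[D][DD]YD][[D][DD]YD[D][DD]YD]Y[D][DD]YDY


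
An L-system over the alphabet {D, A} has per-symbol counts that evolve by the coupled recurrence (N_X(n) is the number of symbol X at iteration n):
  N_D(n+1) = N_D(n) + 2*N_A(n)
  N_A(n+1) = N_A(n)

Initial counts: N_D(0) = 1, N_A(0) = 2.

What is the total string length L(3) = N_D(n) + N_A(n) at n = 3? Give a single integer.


Step 0: N_D=1, N_A=2, L=3
Step 1: N_D=5, N_A=2, L=7
Step 2: N_D=9, N_A=2, L=11
Step 3: N_D=13, N_A=2, L=15

Answer: 15


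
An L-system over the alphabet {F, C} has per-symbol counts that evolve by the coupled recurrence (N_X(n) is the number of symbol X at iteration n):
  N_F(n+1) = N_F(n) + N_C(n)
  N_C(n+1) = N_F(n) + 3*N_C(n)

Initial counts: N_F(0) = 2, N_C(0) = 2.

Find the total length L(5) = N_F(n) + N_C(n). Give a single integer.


Answer: 1584

Derivation:
Step 0: N_F=2, N_C=2, L=4
Step 1: N_F=4, N_C=8, L=12
Step 2: N_F=12, N_C=28, L=40
Step 3: N_F=40, N_C=96, L=136
Step 4: N_F=136, N_C=328, L=464
Step 5: N_F=464, N_C=1120, L=1584


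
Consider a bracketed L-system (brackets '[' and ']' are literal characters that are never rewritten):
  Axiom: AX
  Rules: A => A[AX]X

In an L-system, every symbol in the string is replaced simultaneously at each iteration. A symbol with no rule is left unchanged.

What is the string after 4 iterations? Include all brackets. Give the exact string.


Step 0: AX
Step 1: A[AX]XX
Step 2: A[AX]X[A[AX]XX]XX
Step 3: A[AX]X[A[AX]XX]X[A[AX]X[A[AX]XX]XX]XX
Step 4: A[AX]X[A[AX]XX]X[A[AX]X[A[AX]XX]XX]X[A[AX]X[A[AX]XX]X[A[AX]X[A[AX]XX]XX]XX]XX

Answer: A[AX]X[A[AX]XX]X[A[AX]X[A[AX]XX]XX]X[A[AX]X[A[AX]XX]X[A[AX]X[A[AX]XX]XX]XX]XX


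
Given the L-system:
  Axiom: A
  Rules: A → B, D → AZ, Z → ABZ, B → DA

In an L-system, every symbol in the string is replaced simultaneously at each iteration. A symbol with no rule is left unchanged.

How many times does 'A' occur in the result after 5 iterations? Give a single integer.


Answer: 4

Derivation:
Step 0: A  (1 'A')
Step 1: B  (0 'A')
Step 2: DA  (1 'A')
Step 3: AZB  (1 'A')
Step 4: BABZDA  (2 'A')
Step 5: DABDAABZAZB  (4 'A')


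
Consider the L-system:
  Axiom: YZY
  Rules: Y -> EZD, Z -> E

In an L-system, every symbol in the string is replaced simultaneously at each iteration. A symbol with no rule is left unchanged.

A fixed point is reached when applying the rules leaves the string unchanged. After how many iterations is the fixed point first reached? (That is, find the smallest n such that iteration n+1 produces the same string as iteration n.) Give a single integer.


Step 0: YZY
Step 1: EZDEEZD
Step 2: EEDEEED
Step 3: EEDEEED  (unchanged — fixed point at step 2)

Answer: 2


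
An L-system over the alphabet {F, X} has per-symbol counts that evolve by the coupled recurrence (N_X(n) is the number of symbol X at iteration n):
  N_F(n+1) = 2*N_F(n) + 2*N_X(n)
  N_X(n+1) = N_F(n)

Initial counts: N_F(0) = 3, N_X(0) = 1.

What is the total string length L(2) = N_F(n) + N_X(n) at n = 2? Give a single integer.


Answer: 30

Derivation:
Step 0: N_F=3, N_X=1, L=4
Step 1: N_F=8, N_X=3, L=11
Step 2: N_F=22, N_X=8, L=30


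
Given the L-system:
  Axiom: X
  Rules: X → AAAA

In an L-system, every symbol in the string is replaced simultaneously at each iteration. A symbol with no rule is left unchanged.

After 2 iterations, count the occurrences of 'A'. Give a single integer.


Step 0: X  (0 'A')
Step 1: AAAA  (4 'A')
Step 2: AAAA  (4 'A')

Answer: 4


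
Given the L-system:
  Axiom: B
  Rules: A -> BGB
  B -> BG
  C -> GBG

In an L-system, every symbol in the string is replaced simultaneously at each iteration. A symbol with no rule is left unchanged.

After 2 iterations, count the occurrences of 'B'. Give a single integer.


Step 0: B  (1 'B')
Step 1: BG  (1 'B')
Step 2: BGG  (1 'B')

Answer: 1


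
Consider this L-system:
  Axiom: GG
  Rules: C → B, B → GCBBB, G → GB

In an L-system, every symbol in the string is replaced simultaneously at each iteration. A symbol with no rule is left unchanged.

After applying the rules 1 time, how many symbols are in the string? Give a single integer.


Step 0: length = 2
Step 1: length = 4

Answer: 4


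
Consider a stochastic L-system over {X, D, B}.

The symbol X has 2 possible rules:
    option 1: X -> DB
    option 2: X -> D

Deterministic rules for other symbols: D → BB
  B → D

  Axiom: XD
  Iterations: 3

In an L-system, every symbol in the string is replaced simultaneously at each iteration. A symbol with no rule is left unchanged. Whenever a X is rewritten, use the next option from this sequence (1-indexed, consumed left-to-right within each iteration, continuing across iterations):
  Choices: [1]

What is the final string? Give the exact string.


Answer: DDBBBBBB

Derivation:
Step 0: XD
Step 1: DBBB  (used choices [1])
Step 2: BBDDD  (used choices [])
Step 3: DDBBBBBB  (used choices [])


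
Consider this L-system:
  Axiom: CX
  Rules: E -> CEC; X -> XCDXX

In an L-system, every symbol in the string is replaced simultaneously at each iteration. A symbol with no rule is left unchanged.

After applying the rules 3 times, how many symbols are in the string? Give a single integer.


Step 0: length = 2
Step 1: length = 6
Step 2: length = 18
Step 3: length = 54

Answer: 54


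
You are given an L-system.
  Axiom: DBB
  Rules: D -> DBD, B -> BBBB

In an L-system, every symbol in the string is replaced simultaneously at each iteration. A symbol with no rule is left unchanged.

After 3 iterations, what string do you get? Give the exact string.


Step 0: DBB
Step 1: DBDBBBBBBBB
Step 2: DBDBBBBDBDBBBBBBBBBBBBBBBBBBBBBBBBBBBBBBBB
Step 3: DBDBBBBDBDBBBBBBBBBBBBBBBBDBDBBBBDBDBBBBBBBBBBBBBBBBBBBBBBBBBBBBBBBBBBBBBBBBBBBBBBBBBBBBBBBBBBBBBBBBBBBBBBBBBBBBBBBBBBBBBBBBBBBBBBBBBBBBBBBBBBBBBBBBBBBBBBBBBBBBBBBB

Answer: DBDBBBBDBDBBBBBBBBBBBBBBBBDBDBBBBDBDBBBBBBBBBBBBBBBBBBBBBBBBBBBBBBBBBBBBBBBBBBBBBBBBBBBBBBBBBBBBBBBBBBBBBBBBBBBBBBBBBBBBBBBBBBBBBBBBBBBBBBBBBBBBBBBBBBBBBBBBBBBBBBBB
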